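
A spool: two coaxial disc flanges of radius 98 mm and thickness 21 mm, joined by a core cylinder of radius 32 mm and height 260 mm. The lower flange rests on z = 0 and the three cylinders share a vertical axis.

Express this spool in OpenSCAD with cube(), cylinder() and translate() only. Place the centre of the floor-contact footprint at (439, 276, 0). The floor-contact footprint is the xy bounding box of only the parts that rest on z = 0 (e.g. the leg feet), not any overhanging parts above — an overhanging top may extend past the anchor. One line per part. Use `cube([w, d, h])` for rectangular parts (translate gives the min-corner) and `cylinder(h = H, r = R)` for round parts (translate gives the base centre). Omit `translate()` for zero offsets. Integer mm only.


translate([439, 276, 0]) cylinder(h = 21, r = 98);
translate([439, 276, 21]) cylinder(h = 260, r = 32);
translate([439, 276, 281]) cylinder(h = 21, r = 98);


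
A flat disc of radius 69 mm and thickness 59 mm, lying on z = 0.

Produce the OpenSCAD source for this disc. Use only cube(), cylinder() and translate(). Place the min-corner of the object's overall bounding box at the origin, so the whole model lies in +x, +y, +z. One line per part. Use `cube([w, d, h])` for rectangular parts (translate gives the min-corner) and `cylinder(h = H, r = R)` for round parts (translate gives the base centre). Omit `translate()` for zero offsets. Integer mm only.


translate([69, 69, 0]) cylinder(h = 59, r = 69);


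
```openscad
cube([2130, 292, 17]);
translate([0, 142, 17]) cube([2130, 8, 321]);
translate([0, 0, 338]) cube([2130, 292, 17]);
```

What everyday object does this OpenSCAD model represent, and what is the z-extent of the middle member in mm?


An I-beam. The web height is 321 mm.

Two wide flanges with a thin centred web — an I-beam. Overall 355 mm minus two 17 mm flanges gives a web of 355 − 2·17 = 321 mm.


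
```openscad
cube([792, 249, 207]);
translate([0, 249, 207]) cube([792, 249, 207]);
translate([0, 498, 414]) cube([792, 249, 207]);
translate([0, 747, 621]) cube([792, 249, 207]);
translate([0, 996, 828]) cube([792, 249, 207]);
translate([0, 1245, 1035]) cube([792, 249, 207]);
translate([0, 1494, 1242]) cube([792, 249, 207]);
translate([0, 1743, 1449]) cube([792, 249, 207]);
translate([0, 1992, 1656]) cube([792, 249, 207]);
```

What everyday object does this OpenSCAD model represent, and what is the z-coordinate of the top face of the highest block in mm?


A staircase. The total rise is 1863 mm.

9 identical blocks, each offset up and back from the previous — a staircase. Each step is 207 mm tall and there are 9 of them, so the total rise is 9 × 207 = 1863 mm.


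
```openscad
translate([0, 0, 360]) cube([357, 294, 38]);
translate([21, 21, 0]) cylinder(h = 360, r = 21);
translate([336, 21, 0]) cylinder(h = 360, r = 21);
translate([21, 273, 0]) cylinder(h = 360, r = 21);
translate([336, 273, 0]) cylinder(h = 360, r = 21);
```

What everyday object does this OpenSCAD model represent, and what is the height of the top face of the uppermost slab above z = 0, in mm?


A stool. The seat height is 398 mm.

A 357×294×38 slab at z = 360 on four corner cylinders — a stool. The seat top is 360 + 38 = 398 mm.


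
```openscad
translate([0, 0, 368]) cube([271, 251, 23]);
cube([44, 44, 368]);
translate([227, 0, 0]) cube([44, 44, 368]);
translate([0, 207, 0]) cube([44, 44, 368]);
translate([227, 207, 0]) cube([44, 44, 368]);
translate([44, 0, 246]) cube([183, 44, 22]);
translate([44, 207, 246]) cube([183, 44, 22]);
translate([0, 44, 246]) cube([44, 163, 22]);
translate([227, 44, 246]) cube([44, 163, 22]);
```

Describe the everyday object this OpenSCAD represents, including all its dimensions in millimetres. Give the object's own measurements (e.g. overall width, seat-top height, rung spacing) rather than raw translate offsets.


A simple wooden stool: a rectangular seat 271 mm (x) by 251 mm (y), 23 mm thick, top face at z = 391 mm, on four square legs, each 44×44 mm in cross-section. The legs rest on z = 0, each flush with a corner of the seat. Four stretchers, 44 mm wide and 22 mm tall, connect adjacent legs with their undersides at z = 246 mm, each running between the inner faces of the legs it joins and aligned with the legs' outer faces on the other axis.


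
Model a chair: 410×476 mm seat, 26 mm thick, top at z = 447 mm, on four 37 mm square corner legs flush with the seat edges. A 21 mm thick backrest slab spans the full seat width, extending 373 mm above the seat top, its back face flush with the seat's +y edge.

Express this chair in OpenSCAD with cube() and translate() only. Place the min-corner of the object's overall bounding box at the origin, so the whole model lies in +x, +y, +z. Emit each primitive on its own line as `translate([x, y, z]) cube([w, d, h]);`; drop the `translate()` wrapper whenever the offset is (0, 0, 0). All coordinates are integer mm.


// leg_h = 447 - 26 = 421
translate([0, 0, 421]) cube([410, 476, 26]);
cube([37, 37, 421]);
translate([373, 0, 0]) cube([37, 37, 421]);
translate([0, 439, 0]) cube([37, 37, 421]);
translate([373, 439, 0]) cube([37, 37, 421]);
translate([0, 455, 447]) cube([410, 21, 373]);


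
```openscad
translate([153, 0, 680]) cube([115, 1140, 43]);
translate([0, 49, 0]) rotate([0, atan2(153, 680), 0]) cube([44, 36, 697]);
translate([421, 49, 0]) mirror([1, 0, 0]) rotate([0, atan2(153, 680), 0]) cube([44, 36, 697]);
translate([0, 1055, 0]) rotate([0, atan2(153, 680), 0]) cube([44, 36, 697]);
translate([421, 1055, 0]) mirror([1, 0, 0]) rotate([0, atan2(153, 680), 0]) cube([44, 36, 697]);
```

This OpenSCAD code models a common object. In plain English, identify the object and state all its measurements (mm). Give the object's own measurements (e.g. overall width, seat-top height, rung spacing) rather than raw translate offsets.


A sawhorse. A 115×1140×43 mm beam (x, y, z) sits on two A-frame leg pairs. Each pair is two raked legs of 44×36 mm section (36 mm along y) splaying symmetrically in x. Each leg rises 680 mm vertically over 153 mm of horizontal reach and is 697 mm long along its own axis. Every leg's outer bottom edge rests on the floor and its outer top edge meets a bottom edge of the beam — the left legs (tilting toward +x) meet the beam's −x bottom edge, the right legs (their mirror images, tilting toward −x) meet its +x bottom edge — so the leg tops tuck under the beam, the beam's underside is 680 mm above the floor, and the feet are 421 mm apart outside-to-outside with the beam centred between them. The two leg pairs are set in 49 mm from either end of the beam.


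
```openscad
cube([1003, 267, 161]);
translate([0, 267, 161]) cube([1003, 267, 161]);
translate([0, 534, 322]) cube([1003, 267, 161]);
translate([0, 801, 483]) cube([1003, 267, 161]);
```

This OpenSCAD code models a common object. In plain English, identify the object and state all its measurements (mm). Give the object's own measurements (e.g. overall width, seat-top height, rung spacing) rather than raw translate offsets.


A straight staircase of 4 solid steps. Each step is 1003 mm wide (x), 267 mm deep (y, the going) and 161 mm tall (the rise). The first step rests on the floor; each subsequent step sits one going further in +y and one rise higher in +z, directly behind and above the previous step with no overlap.


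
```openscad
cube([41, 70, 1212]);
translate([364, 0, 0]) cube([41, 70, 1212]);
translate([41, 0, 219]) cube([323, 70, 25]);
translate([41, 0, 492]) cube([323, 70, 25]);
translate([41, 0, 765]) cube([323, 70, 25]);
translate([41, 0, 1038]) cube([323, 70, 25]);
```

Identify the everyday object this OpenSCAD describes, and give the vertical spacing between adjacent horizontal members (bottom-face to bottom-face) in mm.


A ladder. The rung spacing is 273 mm.

Two tall 41×70 posts with 4 short bars between them — a ladder. Adjacent rungs sit at z = 219 and z = 492, so the spacing is 492 − 219 = 273 mm.


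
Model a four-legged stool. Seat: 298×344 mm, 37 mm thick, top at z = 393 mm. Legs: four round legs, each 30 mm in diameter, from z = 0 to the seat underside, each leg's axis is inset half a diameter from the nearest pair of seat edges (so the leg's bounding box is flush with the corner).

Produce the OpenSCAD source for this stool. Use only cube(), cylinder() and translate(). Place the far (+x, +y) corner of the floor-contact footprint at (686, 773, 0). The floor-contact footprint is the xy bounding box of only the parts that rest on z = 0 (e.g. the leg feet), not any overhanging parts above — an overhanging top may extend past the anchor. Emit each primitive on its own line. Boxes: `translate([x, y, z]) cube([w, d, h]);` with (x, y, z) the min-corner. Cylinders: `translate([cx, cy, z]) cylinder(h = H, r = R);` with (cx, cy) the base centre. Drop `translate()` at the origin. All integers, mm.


translate([388, 429, 356]) cube([298, 344, 37]);
translate([403, 444, 0]) cylinder(h = 356, r = 15);
translate([671, 444, 0]) cylinder(h = 356, r = 15);
translate([403, 758, 0]) cylinder(h = 356, r = 15);
translate([671, 758, 0]) cylinder(h = 356, r = 15);


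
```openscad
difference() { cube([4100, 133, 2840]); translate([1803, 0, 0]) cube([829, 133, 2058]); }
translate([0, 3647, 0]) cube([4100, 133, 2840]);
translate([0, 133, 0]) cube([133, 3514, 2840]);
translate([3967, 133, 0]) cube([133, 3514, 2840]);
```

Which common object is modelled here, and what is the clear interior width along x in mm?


A single room. The interior width is 3834 mm.

Four walls enclosing a rectangle with a door in the front wall — a room. Outside width 4100 minus two 133 mm walls gives 3834 mm.


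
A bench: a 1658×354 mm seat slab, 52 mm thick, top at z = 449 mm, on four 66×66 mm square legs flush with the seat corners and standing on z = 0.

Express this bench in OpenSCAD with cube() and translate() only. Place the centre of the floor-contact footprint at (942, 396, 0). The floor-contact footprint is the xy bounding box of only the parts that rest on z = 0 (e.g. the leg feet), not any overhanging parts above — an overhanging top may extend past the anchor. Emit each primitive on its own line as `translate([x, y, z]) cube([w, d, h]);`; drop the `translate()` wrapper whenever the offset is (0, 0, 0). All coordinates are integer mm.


translate([113, 219, 397]) cube([1658, 354, 52]);
translate([113, 219, 0]) cube([66, 66, 397]);
translate([113, 507, 0]) cube([66, 66, 397]);
translate([1705, 219, 0]) cube([66, 66, 397]);
translate([1705, 507, 0]) cube([66, 66, 397]);


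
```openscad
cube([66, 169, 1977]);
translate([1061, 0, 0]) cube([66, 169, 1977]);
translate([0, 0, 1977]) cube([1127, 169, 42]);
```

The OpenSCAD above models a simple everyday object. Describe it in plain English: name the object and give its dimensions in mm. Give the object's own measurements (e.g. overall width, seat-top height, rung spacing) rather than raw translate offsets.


A door frame. The clear opening is 995 mm wide and 1977 mm high. Two 66 mm wide jambs, 169 mm deep, stand either side of the opening from the floor to the top of the opening. A 42 mm thick head sits across the top of both jambs, spanning the full outside width of the frame.


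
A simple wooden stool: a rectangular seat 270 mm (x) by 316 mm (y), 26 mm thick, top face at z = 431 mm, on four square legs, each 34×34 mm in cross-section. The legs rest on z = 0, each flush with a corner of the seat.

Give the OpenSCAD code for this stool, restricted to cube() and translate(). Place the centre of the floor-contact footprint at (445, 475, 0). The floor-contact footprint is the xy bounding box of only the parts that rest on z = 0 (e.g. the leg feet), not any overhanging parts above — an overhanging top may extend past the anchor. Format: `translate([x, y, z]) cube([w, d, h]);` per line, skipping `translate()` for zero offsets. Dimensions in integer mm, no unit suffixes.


translate([310, 317, 405]) cube([270, 316, 26]);
translate([310, 317, 0]) cube([34, 34, 405]);
translate([546, 317, 0]) cube([34, 34, 405]);
translate([310, 599, 0]) cube([34, 34, 405]);
translate([546, 599, 0]) cube([34, 34, 405]);


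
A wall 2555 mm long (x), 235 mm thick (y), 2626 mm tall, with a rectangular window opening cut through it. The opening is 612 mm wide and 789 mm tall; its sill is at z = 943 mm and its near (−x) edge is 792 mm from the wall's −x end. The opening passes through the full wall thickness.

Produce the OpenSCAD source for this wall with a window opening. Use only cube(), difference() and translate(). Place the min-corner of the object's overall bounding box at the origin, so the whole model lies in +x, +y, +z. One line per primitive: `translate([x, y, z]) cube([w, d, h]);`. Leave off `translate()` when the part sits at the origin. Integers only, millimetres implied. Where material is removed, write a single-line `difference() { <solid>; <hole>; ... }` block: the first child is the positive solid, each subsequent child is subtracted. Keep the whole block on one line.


difference() { cube([2555, 235, 2626]); translate([792, 0, 943]) cube([612, 235, 789]); }


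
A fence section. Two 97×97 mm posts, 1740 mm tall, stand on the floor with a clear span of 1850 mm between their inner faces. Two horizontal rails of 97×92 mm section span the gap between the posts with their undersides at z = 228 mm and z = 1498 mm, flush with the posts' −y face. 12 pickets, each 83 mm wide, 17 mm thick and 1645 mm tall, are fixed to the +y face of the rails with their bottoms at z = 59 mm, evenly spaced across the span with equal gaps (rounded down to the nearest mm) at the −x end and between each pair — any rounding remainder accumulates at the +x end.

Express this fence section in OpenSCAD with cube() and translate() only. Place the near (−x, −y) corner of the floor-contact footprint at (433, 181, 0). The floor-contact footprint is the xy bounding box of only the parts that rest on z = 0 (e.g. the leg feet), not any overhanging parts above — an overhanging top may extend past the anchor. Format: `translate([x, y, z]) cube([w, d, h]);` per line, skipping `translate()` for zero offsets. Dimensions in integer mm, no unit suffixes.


translate([433, 181, 0]) cube([97, 97, 1740]);
translate([2380, 181, 0]) cube([97, 97, 1740]);
translate([530, 181, 228]) cube([1850, 97, 92]);
translate([530, 181, 1498]) cube([1850, 97, 92]);
translate([595, 278, 59]) cube([83, 17, 1645]);
translate([743, 278, 59]) cube([83, 17, 1645]);
translate([891, 278, 59]) cube([83, 17, 1645]);
translate([1039, 278, 59]) cube([83, 17, 1645]);
translate([1187, 278, 59]) cube([83, 17, 1645]);
translate([1335, 278, 59]) cube([83, 17, 1645]);
translate([1483, 278, 59]) cube([83, 17, 1645]);
translate([1631, 278, 59]) cube([83, 17, 1645]);
translate([1779, 278, 59]) cube([83, 17, 1645]);
translate([1927, 278, 59]) cube([83, 17, 1645]);
translate([2075, 278, 59]) cube([83, 17, 1645]);
translate([2223, 278, 59]) cube([83, 17, 1645]);


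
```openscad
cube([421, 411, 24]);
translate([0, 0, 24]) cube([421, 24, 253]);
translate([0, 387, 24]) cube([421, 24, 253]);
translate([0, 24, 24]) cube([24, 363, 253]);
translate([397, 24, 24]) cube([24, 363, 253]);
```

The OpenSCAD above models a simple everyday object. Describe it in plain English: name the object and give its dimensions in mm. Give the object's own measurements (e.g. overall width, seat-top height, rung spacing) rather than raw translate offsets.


An open-topped rectangular box: outside dimensions 421×411×277 mm, with a uniform wall and base thickness of 24 mm. The base is a full 421×411 slab on the floor; four walls sit on top of the base. The front and back walls (the −y and +y sides) span the full width; the two side walls fit between them.


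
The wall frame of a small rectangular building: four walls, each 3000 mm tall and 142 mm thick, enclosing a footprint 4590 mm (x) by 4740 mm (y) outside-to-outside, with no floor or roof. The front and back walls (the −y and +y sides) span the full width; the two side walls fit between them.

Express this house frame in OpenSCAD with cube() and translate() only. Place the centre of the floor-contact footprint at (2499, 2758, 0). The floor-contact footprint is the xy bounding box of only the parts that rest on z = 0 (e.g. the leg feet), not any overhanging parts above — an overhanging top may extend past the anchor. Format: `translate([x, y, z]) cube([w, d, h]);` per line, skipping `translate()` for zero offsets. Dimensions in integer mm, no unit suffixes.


translate([204, 388, 0]) cube([4590, 142, 3000]);
translate([204, 4986, 0]) cube([4590, 142, 3000]);
translate([204, 530, 0]) cube([142, 4456, 3000]);
translate([4652, 530, 0]) cube([142, 4456, 3000]);


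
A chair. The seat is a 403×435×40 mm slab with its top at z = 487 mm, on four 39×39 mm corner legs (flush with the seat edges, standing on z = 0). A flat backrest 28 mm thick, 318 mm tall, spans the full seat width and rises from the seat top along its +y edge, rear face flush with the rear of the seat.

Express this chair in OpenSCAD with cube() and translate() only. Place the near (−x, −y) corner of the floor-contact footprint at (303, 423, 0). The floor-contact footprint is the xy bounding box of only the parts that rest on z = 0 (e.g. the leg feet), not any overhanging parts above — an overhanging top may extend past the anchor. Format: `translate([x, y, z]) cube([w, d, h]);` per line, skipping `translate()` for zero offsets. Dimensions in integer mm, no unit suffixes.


translate([303, 423, 447]) cube([403, 435, 40]);
translate([303, 423, 0]) cube([39, 39, 447]);
translate([667, 423, 0]) cube([39, 39, 447]);
translate([303, 819, 0]) cube([39, 39, 447]);
translate([667, 819, 0]) cube([39, 39, 447]);
translate([303, 830, 487]) cube([403, 28, 318]);


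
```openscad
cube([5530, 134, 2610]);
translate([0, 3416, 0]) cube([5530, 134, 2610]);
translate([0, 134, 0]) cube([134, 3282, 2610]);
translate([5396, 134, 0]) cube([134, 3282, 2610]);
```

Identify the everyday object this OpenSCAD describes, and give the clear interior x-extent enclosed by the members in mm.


A house (or room) frame. The interior width is 5262 mm.

Four 2610 mm walls enclosing a rectangle with no floor or roof — a room or house frame. Outside width is 5530 mm and wall thickness is 134 mm, so the interior width is 5530 − 2 × 134 = 5262 mm.


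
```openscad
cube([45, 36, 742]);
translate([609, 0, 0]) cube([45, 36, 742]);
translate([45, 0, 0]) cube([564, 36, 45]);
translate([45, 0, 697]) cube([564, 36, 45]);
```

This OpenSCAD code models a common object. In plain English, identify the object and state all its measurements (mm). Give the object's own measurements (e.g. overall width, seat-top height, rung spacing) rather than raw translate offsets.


A rectangular picture frame lying in the x–z plane (depth along y). The opening is 564 mm wide (x) by 652 mm tall (z), surrounded by a border 45 mm wide on all four sides. The frame is 36 mm deep and is made of two full-height vertical stiles with two horizontal rails fitted between them.


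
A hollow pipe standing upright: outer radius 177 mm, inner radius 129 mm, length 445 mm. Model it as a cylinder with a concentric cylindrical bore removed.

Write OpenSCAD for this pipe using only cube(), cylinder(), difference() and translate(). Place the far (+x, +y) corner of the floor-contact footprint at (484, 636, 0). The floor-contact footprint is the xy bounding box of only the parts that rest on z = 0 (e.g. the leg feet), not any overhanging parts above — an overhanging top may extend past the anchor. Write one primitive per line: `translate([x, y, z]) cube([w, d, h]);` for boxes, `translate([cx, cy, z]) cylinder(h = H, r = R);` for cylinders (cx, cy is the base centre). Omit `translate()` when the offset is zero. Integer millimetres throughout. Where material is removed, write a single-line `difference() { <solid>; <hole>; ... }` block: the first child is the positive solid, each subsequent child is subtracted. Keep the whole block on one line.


difference() { translate([307, 459, 0]) cylinder(h = 445, r = 177); translate([307, 459, 0]) cylinder(h = 445, r = 129); }


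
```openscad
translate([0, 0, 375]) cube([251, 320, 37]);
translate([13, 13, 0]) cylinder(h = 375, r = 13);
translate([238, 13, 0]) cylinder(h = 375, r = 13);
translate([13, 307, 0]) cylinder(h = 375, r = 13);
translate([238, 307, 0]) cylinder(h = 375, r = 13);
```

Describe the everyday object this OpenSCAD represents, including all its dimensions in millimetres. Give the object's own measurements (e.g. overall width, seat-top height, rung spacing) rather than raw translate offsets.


A four-legged stool. The seat is a 251×320×37 mm slab whose top surface is at z = 412 mm; four round legs, each 26 mm in diameter, run from the floor (z = 0) to the underside of the seat, each leg's axis is inset half a diameter from the nearest pair of seat edges (so the leg's bounding box is flush with the corner).


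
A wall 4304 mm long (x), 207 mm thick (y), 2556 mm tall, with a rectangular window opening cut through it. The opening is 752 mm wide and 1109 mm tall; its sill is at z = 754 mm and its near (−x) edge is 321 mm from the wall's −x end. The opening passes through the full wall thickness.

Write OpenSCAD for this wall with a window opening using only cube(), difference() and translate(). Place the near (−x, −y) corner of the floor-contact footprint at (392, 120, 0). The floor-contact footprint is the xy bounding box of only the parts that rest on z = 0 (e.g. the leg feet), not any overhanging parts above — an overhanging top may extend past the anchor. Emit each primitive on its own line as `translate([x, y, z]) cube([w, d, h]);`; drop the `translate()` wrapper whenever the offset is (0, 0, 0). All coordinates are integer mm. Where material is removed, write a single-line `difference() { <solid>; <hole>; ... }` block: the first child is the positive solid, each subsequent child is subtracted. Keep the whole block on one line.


difference() { translate([392, 120, 0]) cube([4304, 207, 2556]); translate([713, 120, 754]) cube([752, 207, 1109]); }


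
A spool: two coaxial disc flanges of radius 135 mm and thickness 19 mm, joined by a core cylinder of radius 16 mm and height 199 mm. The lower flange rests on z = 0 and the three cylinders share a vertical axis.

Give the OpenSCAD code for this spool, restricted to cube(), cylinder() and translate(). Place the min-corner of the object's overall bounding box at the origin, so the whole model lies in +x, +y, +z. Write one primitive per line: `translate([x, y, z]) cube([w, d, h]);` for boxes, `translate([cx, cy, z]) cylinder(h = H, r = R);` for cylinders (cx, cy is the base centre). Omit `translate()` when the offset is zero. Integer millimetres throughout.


translate([135, 135, 0]) cylinder(h = 19, r = 135);
translate([135, 135, 19]) cylinder(h = 199, r = 16);
translate([135, 135, 218]) cylinder(h = 19, r = 135);


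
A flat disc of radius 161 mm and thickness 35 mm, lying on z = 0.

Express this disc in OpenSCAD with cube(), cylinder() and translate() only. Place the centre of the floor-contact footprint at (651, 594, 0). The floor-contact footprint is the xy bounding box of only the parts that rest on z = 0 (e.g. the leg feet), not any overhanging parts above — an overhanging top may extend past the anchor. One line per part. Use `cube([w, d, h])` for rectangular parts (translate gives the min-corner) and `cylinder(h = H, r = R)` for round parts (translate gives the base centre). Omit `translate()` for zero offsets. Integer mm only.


translate([651, 594, 0]) cylinder(h = 35, r = 161);


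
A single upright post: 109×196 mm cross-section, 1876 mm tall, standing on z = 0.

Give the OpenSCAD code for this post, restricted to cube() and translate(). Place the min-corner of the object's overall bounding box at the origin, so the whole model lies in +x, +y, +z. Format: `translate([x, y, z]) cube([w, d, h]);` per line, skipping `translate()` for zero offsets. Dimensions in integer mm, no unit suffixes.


cube([109, 196, 1876]);


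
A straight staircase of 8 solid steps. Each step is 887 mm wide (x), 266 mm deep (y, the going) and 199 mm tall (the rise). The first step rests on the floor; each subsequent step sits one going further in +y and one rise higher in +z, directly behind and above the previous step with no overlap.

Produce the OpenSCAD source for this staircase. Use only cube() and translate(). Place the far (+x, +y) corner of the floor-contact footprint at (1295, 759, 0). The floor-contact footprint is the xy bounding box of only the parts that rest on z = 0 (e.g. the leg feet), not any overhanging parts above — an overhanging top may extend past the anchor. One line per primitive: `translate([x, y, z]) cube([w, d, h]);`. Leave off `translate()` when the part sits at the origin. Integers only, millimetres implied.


translate([408, 493, 0]) cube([887, 266, 199]);
translate([408, 759, 199]) cube([887, 266, 199]);
translate([408, 1025, 398]) cube([887, 266, 199]);
translate([408, 1291, 597]) cube([887, 266, 199]);
translate([408, 1557, 796]) cube([887, 266, 199]);
translate([408, 1823, 995]) cube([887, 266, 199]);
translate([408, 2089, 1194]) cube([887, 266, 199]);
translate([408, 2355, 1393]) cube([887, 266, 199]);


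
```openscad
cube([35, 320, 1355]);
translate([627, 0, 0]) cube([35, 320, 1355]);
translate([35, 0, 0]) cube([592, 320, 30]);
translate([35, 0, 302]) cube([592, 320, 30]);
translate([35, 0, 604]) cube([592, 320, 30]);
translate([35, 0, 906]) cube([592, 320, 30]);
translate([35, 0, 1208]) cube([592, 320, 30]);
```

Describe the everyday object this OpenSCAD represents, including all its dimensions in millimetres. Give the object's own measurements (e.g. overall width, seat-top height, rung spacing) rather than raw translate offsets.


An open bookshelf. Two side panels, each 35 mm thick, 320 mm deep and 1355 mm tall, stand 662 mm apart (outside-to-outside). Between them sit 5 shelves, each 30 mm thick and 320 mm deep, spanning the full gap between the sides. The bottom shelf rests on the floor (its underside at z = 0) and the clear gap between one shelf's top and the next shelf's underside is 272 mm.


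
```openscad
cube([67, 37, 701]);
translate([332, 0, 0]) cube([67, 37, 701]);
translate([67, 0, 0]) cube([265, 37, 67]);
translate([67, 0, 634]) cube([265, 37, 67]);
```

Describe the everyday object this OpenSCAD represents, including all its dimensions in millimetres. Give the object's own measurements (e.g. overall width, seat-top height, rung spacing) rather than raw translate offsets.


A rectangular picture frame lying in the x–z plane (depth along y). The opening is 265 mm wide (x) by 567 mm tall (z), surrounded by a border 67 mm wide on all four sides. The frame is 37 mm deep and is made of two full-height vertical stiles with two horizontal rails fitted between them.


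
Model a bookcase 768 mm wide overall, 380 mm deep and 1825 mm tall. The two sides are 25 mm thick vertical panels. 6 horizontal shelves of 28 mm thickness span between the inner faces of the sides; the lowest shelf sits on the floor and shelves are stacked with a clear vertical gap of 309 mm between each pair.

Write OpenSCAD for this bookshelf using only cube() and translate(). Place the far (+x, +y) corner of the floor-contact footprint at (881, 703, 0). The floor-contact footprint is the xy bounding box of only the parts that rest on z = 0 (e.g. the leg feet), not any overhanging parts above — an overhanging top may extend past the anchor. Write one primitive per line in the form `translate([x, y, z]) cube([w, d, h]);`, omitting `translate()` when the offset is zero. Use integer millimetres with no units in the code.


translate([113, 323, 0]) cube([25, 380, 1825]);
translate([856, 323, 0]) cube([25, 380, 1825]);
translate([138, 323, 0]) cube([718, 380, 28]);
translate([138, 323, 337]) cube([718, 380, 28]);
translate([138, 323, 674]) cube([718, 380, 28]);
translate([138, 323, 1011]) cube([718, 380, 28]);
translate([138, 323, 1348]) cube([718, 380, 28]);
translate([138, 323, 1685]) cube([718, 380, 28]);


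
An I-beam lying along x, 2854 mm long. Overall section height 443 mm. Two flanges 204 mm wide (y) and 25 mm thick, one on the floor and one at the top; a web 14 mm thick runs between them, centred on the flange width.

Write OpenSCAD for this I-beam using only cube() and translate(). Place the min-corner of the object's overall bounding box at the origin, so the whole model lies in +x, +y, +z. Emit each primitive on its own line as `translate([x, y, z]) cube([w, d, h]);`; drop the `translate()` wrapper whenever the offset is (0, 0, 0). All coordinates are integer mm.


cube([2854, 204, 25]);
translate([0, 95, 25]) cube([2854, 14, 393]);
translate([0, 0, 418]) cube([2854, 204, 25]);


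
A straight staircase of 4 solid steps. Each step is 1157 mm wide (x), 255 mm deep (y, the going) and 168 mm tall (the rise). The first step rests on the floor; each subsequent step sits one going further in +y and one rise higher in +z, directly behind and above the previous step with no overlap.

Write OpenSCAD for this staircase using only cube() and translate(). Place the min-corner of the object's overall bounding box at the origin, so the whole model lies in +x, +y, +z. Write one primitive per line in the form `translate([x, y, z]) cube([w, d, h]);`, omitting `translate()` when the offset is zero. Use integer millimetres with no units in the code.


cube([1157, 255, 168]);
translate([0, 255, 168]) cube([1157, 255, 168]);
translate([0, 510, 336]) cube([1157, 255, 168]);
translate([0, 765, 504]) cube([1157, 255, 168]);


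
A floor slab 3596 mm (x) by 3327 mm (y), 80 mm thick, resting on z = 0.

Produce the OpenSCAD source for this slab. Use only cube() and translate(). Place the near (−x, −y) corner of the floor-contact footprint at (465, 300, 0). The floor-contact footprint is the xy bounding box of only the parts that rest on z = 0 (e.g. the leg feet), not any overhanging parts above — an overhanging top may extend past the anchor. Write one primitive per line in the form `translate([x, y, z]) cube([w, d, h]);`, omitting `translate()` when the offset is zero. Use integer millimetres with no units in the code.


translate([465, 300, 0]) cube([3596, 3327, 80]);


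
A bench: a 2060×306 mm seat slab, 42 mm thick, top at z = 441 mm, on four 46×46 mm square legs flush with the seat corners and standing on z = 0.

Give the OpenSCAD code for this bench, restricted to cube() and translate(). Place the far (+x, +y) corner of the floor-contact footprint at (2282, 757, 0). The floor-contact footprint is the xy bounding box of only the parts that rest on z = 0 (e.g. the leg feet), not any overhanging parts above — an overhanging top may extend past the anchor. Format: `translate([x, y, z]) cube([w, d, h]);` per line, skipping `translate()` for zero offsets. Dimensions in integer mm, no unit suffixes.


translate([222, 451, 399]) cube([2060, 306, 42]);
translate([222, 451, 0]) cube([46, 46, 399]);
translate([222, 711, 0]) cube([46, 46, 399]);
translate([2236, 451, 0]) cube([46, 46, 399]);
translate([2236, 711, 0]) cube([46, 46, 399]);


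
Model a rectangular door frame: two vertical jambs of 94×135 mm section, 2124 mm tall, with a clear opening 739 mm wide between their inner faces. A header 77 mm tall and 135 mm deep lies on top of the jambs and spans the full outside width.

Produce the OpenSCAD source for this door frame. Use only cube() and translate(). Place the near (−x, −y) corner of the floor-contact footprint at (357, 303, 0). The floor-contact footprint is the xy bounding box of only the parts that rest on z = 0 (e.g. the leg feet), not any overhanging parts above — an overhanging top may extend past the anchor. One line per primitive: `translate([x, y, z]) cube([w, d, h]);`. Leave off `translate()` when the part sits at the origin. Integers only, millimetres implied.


translate([357, 303, 0]) cube([94, 135, 2124]);
translate([1190, 303, 0]) cube([94, 135, 2124]);
translate([357, 303, 2124]) cube([927, 135, 77]);


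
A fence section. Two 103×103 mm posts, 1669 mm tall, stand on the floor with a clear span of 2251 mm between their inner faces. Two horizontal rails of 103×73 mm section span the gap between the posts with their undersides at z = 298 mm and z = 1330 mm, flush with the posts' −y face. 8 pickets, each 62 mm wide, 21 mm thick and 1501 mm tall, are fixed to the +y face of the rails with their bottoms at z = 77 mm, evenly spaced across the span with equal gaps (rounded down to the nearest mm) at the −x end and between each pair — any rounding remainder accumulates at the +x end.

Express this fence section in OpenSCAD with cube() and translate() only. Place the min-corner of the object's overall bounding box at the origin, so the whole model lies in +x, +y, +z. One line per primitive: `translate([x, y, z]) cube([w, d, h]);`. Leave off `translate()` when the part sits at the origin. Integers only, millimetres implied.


cube([103, 103, 1669]);
translate([2354, 0, 0]) cube([103, 103, 1669]);
translate([103, 0, 298]) cube([2251, 103, 73]);
translate([103, 0, 1330]) cube([2251, 103, 73]);
translate([298, 103, 77]) cube([62, 21, 1501]);
translate([555, 103, 77]) cube([62, 21, 1501]);
translate([812, 103, 77]) cube([62, 21, 1501]);
translate([1069, 103, 77]) cube([62, 21, 1501]);
translate([1326, 103, 77]) cube([62, 21, 1501]);
translate([1583, 103, 77]) cube([62, 21, 1501]);
translate([1840, 103, 77]) cube([62, 21, 1501]);
translate([2097, 103, 77]) cube([62, 21, 1501]);


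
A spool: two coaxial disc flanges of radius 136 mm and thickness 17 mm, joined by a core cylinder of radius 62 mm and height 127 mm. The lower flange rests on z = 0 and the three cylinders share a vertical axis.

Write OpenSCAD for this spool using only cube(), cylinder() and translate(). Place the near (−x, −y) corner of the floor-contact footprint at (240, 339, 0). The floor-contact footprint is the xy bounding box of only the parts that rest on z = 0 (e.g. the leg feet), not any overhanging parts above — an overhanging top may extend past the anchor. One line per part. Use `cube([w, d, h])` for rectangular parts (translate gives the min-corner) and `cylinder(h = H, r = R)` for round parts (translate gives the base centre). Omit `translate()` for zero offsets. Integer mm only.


translate([376, 475, 0]) cylinder(h = 17, r = 136);
translate([376, 475, 17]) cylinder(h = 127, r = 62);
translate([376, 475, 144]) cylinder(h = 17, r = 136);


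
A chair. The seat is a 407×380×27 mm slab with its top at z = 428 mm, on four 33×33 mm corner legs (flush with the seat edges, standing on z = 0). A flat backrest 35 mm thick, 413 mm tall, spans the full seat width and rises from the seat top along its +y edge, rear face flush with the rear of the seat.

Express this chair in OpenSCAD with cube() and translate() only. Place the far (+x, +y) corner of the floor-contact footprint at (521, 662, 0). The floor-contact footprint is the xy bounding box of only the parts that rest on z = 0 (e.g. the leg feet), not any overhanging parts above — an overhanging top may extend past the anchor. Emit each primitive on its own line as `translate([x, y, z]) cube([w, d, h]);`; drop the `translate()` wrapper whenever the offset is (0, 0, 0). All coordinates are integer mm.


translate([114, 282, 401]) cube([407, 380, 27]);
translate([114, 282, 0]) cube([33, 33, 401]);
translate([488, 282, 0]) cube([33, 33, 401]);
translate([114, 629, 0]) cube([33, 33, 401]);
translate([488, 629, 0]) cube([33, 33, 401]);
translate([114, 627, 428]) cube([407, 35, 413]);


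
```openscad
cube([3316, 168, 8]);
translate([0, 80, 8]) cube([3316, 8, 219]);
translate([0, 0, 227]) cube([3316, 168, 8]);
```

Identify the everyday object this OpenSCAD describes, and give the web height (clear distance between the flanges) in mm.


An I-beam. The web height is 219 mm.

Two wide flanges with a thin centred web — an I-beam. Overall 235 mm minus two 8 mm flanges gives a web of 235 − 2·8 = 219 mm.


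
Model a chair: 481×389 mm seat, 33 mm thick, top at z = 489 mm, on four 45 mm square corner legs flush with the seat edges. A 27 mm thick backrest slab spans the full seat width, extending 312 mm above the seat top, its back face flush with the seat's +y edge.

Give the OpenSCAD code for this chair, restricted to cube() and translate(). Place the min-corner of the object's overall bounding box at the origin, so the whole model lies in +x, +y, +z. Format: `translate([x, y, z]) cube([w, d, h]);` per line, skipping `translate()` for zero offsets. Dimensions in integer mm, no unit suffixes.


translate([0, 0, 456]) cube([481, 389, 33]);
cube([45, 45, 456]);
translate([436, 0, 0]) cube([45, 45, 456]);
translate([0, 344, 0]) cube([45, 45, 456]);
translate([436, 344, 0]) cube([45, 45, 456]);
translate([0, 362, 489]) cube([481, 27, 312]);


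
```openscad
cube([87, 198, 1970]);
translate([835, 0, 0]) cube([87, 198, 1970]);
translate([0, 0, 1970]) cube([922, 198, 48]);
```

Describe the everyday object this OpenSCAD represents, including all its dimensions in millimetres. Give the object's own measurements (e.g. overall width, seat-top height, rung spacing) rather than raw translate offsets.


A door frame. The clear opening is 748 mm wide and 1970 mm high. Two 87 mm wide jambs, 198 mm deep, stand either side of the opening from the floor to the top of the opening. A 48 mm thick head sits across the top of both jambs, spanning the full outside width of the frame.


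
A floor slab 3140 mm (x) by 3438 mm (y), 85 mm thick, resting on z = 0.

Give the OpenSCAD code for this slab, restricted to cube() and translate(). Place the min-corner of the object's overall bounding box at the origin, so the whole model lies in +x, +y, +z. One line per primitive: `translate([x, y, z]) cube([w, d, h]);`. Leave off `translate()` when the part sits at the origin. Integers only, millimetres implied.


cube([3140, 3438, 85]);


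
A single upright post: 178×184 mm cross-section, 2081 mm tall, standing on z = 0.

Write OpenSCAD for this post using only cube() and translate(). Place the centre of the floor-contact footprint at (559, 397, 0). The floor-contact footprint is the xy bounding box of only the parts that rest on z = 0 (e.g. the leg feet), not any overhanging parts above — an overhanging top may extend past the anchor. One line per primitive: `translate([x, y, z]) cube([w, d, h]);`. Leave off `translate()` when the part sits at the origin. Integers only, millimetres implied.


translate([470, 305, 0]) cube([178, 184, 2081]);


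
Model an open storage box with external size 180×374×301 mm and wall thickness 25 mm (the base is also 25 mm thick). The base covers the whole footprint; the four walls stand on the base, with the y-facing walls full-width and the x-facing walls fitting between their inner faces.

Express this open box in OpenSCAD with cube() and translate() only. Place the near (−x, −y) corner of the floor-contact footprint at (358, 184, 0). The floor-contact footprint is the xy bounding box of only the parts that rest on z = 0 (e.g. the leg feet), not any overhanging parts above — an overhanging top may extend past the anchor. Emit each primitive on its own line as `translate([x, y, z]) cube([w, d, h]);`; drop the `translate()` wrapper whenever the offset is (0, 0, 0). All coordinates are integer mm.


translate([358, 184, 0]) cube([180, 374, 25]);
translate([358, 184, 25]) cube([180, 25, 276]);
translate([358, 533, 25]) cube([180, 25, 276]);
translate([358, 209, 25]) cube([25, 324, 276]);
translate([513, 209, 25]) cube([25, 324, 276]);


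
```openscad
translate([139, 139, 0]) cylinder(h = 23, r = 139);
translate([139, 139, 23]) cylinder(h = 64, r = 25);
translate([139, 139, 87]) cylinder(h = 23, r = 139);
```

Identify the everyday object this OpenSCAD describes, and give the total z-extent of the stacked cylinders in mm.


A spool. The overall height is 110 mm.

Three coaxial cylinders, large–small–large — a spool. Two 23 mm flanges and a 64 mm core give 23 + 64 + 23 = 110 mm.


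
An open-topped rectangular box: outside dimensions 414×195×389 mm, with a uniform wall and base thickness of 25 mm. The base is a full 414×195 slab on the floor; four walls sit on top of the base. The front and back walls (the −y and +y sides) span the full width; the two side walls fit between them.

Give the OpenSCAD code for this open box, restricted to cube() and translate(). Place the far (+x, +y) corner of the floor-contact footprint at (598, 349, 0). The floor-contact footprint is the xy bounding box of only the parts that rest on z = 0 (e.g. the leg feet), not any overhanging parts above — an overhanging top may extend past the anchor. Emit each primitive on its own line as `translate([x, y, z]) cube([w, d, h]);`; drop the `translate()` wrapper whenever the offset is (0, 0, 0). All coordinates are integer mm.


translate([184, 154, 0]) cube([414, 195, 25]);
translate([184, 154, 25]) cube([414, 25, 364]);
translate([184, 324, 25]) cube([414, 25, 364]);
translate([184, 179, 25]) cube([25, 145, 364]);
translate([573, 179, 25]) cube([25, 145, 364]);
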